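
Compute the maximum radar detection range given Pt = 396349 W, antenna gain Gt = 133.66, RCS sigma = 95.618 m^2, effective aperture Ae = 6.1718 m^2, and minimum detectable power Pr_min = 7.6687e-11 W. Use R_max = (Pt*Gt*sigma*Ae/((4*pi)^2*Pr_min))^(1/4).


R^4 = 396349*133.66*95.618*6.1718 / ((4*pi)^2 * 7.6687e-11) = 2.581602e+18
R_max = 2.581602e+18^0.25 = 40084 m

40084 m


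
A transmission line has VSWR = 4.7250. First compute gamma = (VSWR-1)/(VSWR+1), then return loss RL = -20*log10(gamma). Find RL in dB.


gamma = (4.7250 - 1) / (4.7250 + 1) = 0.6506550
RL = -20 * log10(0.6506550) = 3.733 dB

3.733 dB


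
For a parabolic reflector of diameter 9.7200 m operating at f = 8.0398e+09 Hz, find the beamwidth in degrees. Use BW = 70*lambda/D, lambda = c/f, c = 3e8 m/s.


lambda = c / f = 3.0000e+08 / 8.0398e+09 = 0.03731436 m
BW = 70 * 0.03731436 / 9.7200 = 0.2687 deg

0.2687 deg


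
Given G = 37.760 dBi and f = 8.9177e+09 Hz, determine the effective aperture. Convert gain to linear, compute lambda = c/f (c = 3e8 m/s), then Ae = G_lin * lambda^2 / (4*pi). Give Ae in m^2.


lambda = c / f = 3.0000e+08 / 8.9177e+09 = 0.03364096 m
G_linear = 10^(37.760/10) = 5970.353
Ae = G_linear * lambda^2 / (4*pi) = 5970.353 * 0.03364096^2 / (4*pi) = 0.5377 m^2

0.5377 m^2


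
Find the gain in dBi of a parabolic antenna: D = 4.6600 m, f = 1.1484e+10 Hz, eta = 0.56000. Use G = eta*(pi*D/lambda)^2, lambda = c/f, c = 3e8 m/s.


lambda = c / f = 3.0000e+08 / 1.1484e+10 = 0.02612330 m
G_linear = 0.56000 * (pi * 4.6600 / 0.02612330)^2 = 175874.8
G_dBi = 10 * log10(175874.8) = 52.45 dBi

52.45 dBi


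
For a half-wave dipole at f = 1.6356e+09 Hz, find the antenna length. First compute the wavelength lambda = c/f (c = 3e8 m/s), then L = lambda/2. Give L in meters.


lambda = c / f = 3.0000e+08 / 1.6356e+09 = 0.1834189 m
L = lambda / 2 = 0.1834189 / 2 = 0.09171 m

0.09171 m


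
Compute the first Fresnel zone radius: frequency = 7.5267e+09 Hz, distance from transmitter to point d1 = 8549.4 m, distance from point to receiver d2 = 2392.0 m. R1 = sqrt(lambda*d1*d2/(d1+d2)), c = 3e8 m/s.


lambda = c / f = 3.0000e+08 / 7.5267e+09 = 0.03985811 m
R1 = sqrt(0.03985811 * 8549.4 * 2392.0 / (8549.4 + 2392.0)) = 8.631 m

8.631 m


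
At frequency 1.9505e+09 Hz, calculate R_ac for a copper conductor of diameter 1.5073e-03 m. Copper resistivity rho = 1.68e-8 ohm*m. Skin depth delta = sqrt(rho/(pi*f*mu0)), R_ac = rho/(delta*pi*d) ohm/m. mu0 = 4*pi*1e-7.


delta = sqrt(1.68e-8 / (pi * 1.9505e+09 * 4*pi*1e-7)) = 1.477072e-06 m
R_ac = 1.68e-8 / (1.477072e-06 * pi * 1.5073e-03) = 2.402 ohm/m

2.402 ohm/m


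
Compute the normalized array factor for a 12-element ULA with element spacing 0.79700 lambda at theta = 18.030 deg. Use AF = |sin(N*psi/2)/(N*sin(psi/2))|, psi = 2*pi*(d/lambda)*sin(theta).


psi = 2*pi*0.79700*sin(18.030 deg) = 1.549957 rad
AF = |sin(12*1.549957/2) / (12*sin(1.549957/2))| = 0.01485

0.01485


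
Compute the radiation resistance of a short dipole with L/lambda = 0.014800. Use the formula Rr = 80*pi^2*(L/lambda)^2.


Rr = 80 * pi^2 * (0.014800)^2 = 80 * 9.869604 * 2.190400e-04 = 0.1729 ohm

0.1729 ohm


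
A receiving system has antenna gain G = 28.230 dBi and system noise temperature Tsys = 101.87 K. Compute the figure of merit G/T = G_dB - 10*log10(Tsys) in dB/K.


G/T = 28.230 - 10*log10(101.87) = 28.230 - 20.08046 = 8.150 dB/K

8.150 dB/K


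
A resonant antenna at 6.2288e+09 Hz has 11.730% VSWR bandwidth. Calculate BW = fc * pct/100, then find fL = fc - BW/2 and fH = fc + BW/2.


BW = 6.2288e+09 * 11.730/100 = 7.306382e+08 Hz
fL = 6.2288e+09 - 7.306382e+08/2 = 5.863e+09 Hz
fH = 6.2288e+09 + 7.306382e+08/2 = 6.594e+09 Hz

BW=7.306e+08 Hz, fL=5.863e+09 Hz, fH=6.594e+09 Hz


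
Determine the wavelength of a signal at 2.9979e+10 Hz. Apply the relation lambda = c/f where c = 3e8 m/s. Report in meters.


lambda = c / f = 3.0000e+08 / 2.9979e+10 = 0.01001 m

0.01001 m


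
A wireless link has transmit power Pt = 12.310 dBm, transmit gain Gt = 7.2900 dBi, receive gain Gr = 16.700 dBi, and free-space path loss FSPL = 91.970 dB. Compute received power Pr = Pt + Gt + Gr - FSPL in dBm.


Pr = 12.310 + 7.2900 + 16.700 - 91.970 = -55.67 dBm

-55.67 dBm


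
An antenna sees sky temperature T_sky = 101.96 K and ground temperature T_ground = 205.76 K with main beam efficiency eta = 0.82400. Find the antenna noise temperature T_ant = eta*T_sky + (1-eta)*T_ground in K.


T_ant = 0.82400 * 101.96 + (1 - 0.82400) * 205.76 = 120.2 K

120.2 K


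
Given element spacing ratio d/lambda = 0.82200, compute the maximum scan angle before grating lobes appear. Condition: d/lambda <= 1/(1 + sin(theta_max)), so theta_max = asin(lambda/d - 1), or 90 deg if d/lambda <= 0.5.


lambda/d - 1 = 1/0.82200 - 1 = 0.2165450
theta_max = asin(0.2165450) = 12.51 deg

12.51 deg


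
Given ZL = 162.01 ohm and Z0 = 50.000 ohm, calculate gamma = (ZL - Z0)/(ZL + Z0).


gamma = (162.01 - 50.000) / (162.01 + 50.000) = 0.5283

0.5283


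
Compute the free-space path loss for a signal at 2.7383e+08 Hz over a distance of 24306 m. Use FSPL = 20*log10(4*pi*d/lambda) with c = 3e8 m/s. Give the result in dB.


lambda = c / f = 3.0000e+08 / 2.7383e+08 = 1.095570 m
FSPL = 20 * log10(4*pi*24306/1.095570) = 108.9 dB

108.9 dB


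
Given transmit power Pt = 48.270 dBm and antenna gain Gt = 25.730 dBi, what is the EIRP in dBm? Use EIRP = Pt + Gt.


EIRP = Pt + Gt = 48.270 + 25.730 = 74.00 dBm

74.00 dBm


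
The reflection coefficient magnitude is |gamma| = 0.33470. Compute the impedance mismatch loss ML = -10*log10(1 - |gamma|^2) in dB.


ML = -10 * log10(1 - 0.33470^2) = -10 * log10(0.88797591) = 0.5160 dB

0.5160 dB


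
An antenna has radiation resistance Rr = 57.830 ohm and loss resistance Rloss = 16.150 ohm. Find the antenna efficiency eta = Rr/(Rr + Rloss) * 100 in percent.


eta = 57.830 / (57.830 + 16.150) * 100 = 78.17%

78.17%


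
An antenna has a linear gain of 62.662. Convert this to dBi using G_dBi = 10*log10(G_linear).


G_dBi = 10 * log10(62.662) = 17.97 dBi

17.97 dBi


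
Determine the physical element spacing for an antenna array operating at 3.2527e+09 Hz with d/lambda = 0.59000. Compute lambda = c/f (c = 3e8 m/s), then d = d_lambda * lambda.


lambda = c / f = 3.0000e+08 / 3.2527e+09 = 0.09223107 m
d = 0.59000 * 0.09223107 = 0.05442 m

0.05442 m


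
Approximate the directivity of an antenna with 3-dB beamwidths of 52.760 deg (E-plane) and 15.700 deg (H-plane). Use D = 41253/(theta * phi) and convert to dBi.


D_linear = 41253 / (52.760 * 15.700) = 49.80249
D_dBi = 10 * log10(49.80249) = 16.97 dBi

16.97 dBi


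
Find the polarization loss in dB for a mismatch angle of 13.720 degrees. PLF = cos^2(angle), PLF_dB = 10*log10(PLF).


PLF_linear = cos^2(13.720 deg) = 0.9437469
PLF_dB = 10 * log10(0.9437469) = -0.2514 dB

-0.2514 dB


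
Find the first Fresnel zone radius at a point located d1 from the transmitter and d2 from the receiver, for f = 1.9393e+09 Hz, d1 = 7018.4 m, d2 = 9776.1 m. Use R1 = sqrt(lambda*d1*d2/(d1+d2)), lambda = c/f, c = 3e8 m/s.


lambda = c / f = 3.0000e+08 / 1.9393e+09 = 0.1546950 m
R1 = sqrt(0.1546950 * 7018.4 * 9776.1 / (7018.4 + 9776.1)) = 25.14 m

25.14 m


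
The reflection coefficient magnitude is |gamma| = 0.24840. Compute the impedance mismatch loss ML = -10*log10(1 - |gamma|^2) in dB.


ML = -10 * log10(1 - 0.24840^2) = -10 * log10(0.93829744) = 0.2766 dB

0.2766 dB


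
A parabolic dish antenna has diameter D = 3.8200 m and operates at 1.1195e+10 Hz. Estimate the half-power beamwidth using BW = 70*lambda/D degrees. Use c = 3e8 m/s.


lambda = c / f = 3.0000e+08 / 1.1195e+10 = 0.02679768 m
BW = 70 * 0.02679768 / 3.8200 = 0.4911 deg

0.4911 deg


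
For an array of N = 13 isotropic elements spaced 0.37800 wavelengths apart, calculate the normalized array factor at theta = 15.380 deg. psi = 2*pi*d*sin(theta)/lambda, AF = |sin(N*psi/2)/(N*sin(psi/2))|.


psi = 2*pi*0.37800*sin(15.380 deg) = 0.6299082 rad
AF = |sin(13*0.6299082/2) / (13*sin(0.6299082/2))| = 0.2024

0.2024


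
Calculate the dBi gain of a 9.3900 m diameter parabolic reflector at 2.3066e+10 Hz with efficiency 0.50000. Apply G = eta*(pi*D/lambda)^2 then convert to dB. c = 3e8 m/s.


lambda = c / f = 3.0000e+08 / 2.3066e+10 = 0.01300616 m
G_linear = 0.50000 * (pi * 9.3900 / 0.01300616)^2 = 2.572188e+06
G_dBi = 10 * log10(2.572188e+06) = 64.10 dBi

64.10 dBi


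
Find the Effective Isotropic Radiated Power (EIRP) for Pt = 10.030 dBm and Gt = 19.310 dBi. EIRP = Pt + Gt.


EIRP = Pt + Gt = 10.030 + 19.310 = 29.34 dBm

29.34 dBm


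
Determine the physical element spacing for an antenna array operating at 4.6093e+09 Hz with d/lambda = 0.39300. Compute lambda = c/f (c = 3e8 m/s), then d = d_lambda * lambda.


lambda = c / f = 3.0000e+08 / 4.6093e+09 = 0.06508580 m
d = 0.39300 * 0.06508580 = 0.02558 m

0.02558 m


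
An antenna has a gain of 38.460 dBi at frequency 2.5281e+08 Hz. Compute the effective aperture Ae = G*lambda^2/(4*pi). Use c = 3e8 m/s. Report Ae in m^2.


lambda = c / f = 3.0000e+08 / 2.5281e+08 = 1.186662 m
G_linear = 10^(38.460/10) = 7014.553
Ae = G_linear * lambda^2 / (4*pi) = 7014.553 * 1.186662^2 / (4*pi) = 786.0 m^2

786.0 m^2


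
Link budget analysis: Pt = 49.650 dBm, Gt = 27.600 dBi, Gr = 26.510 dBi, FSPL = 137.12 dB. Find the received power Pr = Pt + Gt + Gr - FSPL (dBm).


Pr = 49.650 + 27.600 + 26.510 - 137.12 = -33.36 dBm

-33.36 dBm


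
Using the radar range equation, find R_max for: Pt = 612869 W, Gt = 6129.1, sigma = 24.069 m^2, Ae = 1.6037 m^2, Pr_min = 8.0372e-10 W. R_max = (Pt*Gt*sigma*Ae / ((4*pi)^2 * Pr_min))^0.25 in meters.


R^4 = 612869*6129.1*24.069*1.6037 / ((4*pi)^2 * 8.0372e-10) = 1.142407e+18
R_max = 1.142407e+18^0.25 = 32693 m

32693 m


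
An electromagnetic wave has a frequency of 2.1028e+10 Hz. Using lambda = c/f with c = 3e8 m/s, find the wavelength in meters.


lambda = c / f = 3.0000e+08 / 2.1028e+10 = 0.01427 m

0.01427 m


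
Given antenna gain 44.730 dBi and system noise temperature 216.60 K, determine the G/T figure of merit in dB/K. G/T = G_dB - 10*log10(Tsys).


G/T = 44.730 - 10*log10(216.60) = 44.730 - 23.35658 = 21.37 dB/K

21.37 dB/K


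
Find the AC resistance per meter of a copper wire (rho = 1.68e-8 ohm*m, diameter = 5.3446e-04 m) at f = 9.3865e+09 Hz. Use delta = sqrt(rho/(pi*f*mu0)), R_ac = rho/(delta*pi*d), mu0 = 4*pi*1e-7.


delta = sqrt(1.68e-8 / (pi * 9.3865e+09 * 4*pi*1e-7)) = 6.733222e-07 m
R_ac = 1.68e-8 / (6.733222e-07 * pi * 5.3446e-04) = 14.86 ohm/m

14.86 ohm/m


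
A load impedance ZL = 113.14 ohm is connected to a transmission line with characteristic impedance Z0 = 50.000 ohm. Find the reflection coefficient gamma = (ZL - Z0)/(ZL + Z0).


gamma = (113.14 - 50.000) / (113.14 + 50.000) = 0.3870

0.3870


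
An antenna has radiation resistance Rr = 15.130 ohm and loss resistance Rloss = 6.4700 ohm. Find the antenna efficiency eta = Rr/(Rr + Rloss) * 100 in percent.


eta = 15.130 / (15.130 + 6.4700) * 100 = 70.05%

70.05%


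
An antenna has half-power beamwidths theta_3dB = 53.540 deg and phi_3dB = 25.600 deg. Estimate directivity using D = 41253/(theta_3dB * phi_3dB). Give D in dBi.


D_linear = 41253 / (53.540 * 25.600) = 30.09797
D_dBi = 10 * log10(30.09797) = 14.79 dBi

14.79 dBi


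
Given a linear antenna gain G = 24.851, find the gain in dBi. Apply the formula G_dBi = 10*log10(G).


G_dBi = 10 * log10(24.851) = 13.95 dBi

13.95 dBi


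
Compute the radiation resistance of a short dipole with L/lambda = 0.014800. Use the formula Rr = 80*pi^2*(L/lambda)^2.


Rr = 80 * pi^2 * (0.014800)^2 = 80 * 9.869604 * 2.190400e-04 = 0.1729 ohm

0.1729 ohm


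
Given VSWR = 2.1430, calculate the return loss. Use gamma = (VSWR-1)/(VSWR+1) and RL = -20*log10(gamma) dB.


gamma = (2.1430 - 1) / (2.1430 + 1) = 0.3636653
RL = -20 * log10(0.3636653) = 8.786 dB

8.786 dB


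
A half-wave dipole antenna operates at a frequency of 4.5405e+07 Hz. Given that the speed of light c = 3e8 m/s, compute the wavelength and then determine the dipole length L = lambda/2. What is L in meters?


lambda = c / f = 3.0000e+08 / 4.5405e+07 = 6.607202 m
L = lambda / 2 = 6.607202 / 2 = 3.304 m

3.304 m


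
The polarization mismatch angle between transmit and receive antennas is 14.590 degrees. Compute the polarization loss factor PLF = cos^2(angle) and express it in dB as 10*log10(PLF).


PLF_linear = cos^2(14.590 deg) = 0.9365462
PLF_dB = 10 * log10(0.9365462) = -0.2847 dB

-0.2847 dB


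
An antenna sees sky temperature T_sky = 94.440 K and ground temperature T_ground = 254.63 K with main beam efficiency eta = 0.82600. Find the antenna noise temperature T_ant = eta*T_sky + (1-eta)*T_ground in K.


T_ant = 0.82600 * 94.440 + (1 - 0.82600) * 254.63 = 122.3 K

122.3 K


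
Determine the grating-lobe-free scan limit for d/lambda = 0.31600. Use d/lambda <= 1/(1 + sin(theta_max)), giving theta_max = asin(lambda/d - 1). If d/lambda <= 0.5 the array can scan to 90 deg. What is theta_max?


lambda/d - 1 = 1/0.31600 - 1 = 2.164557 >= 1
d/lambda <= 0.5, so the array can scan to endfire without grating lobes: theta_max = 90 deg

90 deg


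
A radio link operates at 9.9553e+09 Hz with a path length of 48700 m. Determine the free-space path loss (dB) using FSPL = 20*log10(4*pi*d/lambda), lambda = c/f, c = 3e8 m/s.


lambda = c / f = 3.0000e+08 / 9.9553e+09 = 0.03013470 m
FSPL = 20 * log10(4*pi*48700/0.03013470) = 146.2 dB

146.2 dB


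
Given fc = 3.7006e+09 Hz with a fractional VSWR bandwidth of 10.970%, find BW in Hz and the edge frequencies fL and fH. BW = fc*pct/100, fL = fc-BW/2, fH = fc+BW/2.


BW = 3.7006e+09 * 10.970/100 = 4.059558e+08 Hz
fL = 3.7006e+09 - 4.059558e+08/2 = 3.498e+09 Hz
fH = 3.7006e+09 + 4.059558e+08/2 = 3.904e+09 Hz

BW=4.060e+08 Hz, fL=3.498e+09 Hz, fH=3.904e+09 Hz


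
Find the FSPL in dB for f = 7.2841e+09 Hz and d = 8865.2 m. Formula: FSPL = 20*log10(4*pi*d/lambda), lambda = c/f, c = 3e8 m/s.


lambda = c / f = 3.0000e+08 / 7.2841e+09 = 0.04118560 m
FSPL = 20 * log10(4*pi*8865.2/0.04118560) = 128.6 dB

128.6 dB


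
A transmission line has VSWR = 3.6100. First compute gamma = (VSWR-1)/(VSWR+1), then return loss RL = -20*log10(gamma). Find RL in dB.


gamma = (3.6100 - 1) / (3.6100 + 1) = 0.5661605
RL = -20 * log10(0.5661605) = 4.941 dB

4.941 dB


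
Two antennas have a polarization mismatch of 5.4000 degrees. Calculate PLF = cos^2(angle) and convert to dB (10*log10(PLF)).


PLF_linear = cos^2(5.4000 deg) = 0.9911436
PLF_dB = 10 * log10(0.9911436) = -0.03863 dB

-0.03863 dB


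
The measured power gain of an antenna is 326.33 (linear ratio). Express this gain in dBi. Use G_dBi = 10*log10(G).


G_dBi = 10 * log10(326.33) = 25.14 dBi

25.14 dBi


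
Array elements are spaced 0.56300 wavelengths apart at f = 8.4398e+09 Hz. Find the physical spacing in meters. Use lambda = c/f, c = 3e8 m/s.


lambda = c / f = 3.0000e+08 / 8.4398e+09 = 0.03554587 m
d = 0.56300 * 0.03554587 = 0.02001 m

0.02001 m


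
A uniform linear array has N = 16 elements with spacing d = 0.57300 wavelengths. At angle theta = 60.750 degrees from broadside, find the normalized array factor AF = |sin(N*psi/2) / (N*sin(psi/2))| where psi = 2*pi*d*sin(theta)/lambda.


psi = 2*pi*0.57300*sin(60.750 deg) = 3.141217 rad
AF = |sin(16*3.141217/2) / (16*sin(3.141217/2))| = 1.878e-04

1.878e-04


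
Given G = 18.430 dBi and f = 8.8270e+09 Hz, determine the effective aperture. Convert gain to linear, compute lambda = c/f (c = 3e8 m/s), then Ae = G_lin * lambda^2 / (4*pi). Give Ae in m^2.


lambda = c / f = 3.0000e+08 / 8.8270e+09 = 0.03398663 m
G_linear = 10^(18.430/10) = 69.66265
Ae = G_linear * lambda^2 / (4*pi) = 69.66265 * 0.03398663^2 / (4*pi) = 6.403e-03 m^2

6.403e-03 m^2


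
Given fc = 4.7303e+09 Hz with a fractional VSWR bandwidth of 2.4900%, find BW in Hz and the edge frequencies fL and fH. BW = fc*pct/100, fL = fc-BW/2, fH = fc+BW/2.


BW = 4.7303e+09 * 2.4900/100 = 1.177845e+08 Hz
fL = 4.7303e+09 - 1.177845e+08/2 = 4.671e+09 Hz
fH = 4.7303e+09 + 1.177845e+08/2 = 4.789e+09 Hz

BW=1.178e+08 Hz, fL=4.671e+09 Hz, fH=4.789e+09 Hz


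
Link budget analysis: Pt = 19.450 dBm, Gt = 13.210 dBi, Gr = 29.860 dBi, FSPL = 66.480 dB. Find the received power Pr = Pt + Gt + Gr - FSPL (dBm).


Pr = 19.450 + 13.210 + 29.860 - 66.480 = -3.96 dBm

-3.96 dBm


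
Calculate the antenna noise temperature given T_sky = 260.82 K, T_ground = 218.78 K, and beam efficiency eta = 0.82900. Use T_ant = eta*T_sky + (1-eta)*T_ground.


T_ant = 0.82900 * 260.82 + (1 - 0.82900) * 218.78 = 253.6 K

253.6 K


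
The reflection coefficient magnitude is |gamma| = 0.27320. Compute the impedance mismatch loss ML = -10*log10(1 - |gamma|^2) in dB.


ML = -10 * log10(1 - 0.27320^2) = -10 * log10(0.92536176) = 0.3369 dB

0.3369 dB


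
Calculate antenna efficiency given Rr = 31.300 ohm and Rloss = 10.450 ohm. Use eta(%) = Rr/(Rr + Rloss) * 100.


eta = 31.300 / (31.300 + 10.450) * 100 = 74.97%

74.97%


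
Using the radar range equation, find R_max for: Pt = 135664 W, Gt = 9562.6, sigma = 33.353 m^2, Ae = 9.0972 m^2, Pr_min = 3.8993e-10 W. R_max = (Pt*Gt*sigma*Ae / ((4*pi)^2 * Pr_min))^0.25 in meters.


R^4 = 135664*9562.6*33.353*9.0972 / ((4*pi)^2 * 3.8993e-10) = 6.392590e+18
R_max = 6.392590e+18^0.25 = 50283 m

50283 m


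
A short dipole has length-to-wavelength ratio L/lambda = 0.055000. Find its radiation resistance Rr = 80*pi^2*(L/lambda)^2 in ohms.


Rr = 80 * pi^2 * (0.055000)^2 = 80 * 9.869604 * 3.025000e-03 = 2.388 ohm

2.388 ohm


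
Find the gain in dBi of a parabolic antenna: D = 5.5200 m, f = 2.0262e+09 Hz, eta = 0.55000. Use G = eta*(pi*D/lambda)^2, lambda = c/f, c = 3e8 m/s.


lambda = c / f = 3.0000e+08 / 2.0262e+09 = 0.1480604 m
G_linear = 0.55000 * (pi * 5.5200 / 0.1480604)^2 = 7545.061
G_dBi = 10 * log10(7545.061) = 38.78 dBi

38.78 dBi


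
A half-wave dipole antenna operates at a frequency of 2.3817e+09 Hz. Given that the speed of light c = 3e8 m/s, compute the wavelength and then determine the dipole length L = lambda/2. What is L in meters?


lambda = c / f = 3.0000e+08 / 2.3817e+09 = 0.1259604 m
L = lambda / 2 = 0.1259604 / 2 = 0.06298 m

0.06298 m


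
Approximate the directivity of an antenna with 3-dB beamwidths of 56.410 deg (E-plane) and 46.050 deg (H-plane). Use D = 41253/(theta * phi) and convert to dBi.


D_linear = 41253 / (56.410 * 46.050) = 15.88071
D_dBi = 10 * log10(15.88071) = 12.01 dBi

12.01 dBi


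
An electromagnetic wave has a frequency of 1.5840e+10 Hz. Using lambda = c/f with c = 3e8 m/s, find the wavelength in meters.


lambda = c / f = 3.0000e+08 / 1.5840e+10 = 0.01894 m

0.01894 m


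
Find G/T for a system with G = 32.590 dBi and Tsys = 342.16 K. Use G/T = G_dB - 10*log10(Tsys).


G/T = 32.590 - 10*log10(342.16) = 32.590 - 25.34229 = 7.248 dB/K

7.248 dB/K


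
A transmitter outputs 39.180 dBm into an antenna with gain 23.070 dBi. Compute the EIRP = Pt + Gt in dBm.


EIRP = Pt + Gt = 39.180 + 23.070 = 62.25 dBm

62.25 dBm


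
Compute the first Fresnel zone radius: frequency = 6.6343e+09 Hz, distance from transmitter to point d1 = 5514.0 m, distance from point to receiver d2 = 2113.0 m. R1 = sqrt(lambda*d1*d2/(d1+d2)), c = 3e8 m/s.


lambda = c / f = 3.0000e+08 / 6.6343e+09 = 0.04521954 m
R1 = sqrt(0.04521954 * 5514.0 * 2113.0 / (5514.0 + 2113.0)) = 8.311 m

8.311 m


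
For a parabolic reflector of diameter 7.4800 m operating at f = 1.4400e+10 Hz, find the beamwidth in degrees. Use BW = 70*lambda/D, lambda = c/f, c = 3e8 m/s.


lambda = c / f = 3.0000e+08 / 1.4400e+10 = 0.02083333 m
BW = 70 * 0.02083333 / 7.4800 = 0.1950 deg

0.1950 deg


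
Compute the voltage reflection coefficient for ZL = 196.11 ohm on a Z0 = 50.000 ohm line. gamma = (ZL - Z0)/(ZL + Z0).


gamma = (196.11 - 50.000) / (196.11 + 50.000) = 0.5937

0.5937


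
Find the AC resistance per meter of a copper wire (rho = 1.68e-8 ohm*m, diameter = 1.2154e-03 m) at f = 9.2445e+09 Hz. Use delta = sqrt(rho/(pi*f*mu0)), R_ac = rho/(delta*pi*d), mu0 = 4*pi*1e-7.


delta = sqrt(1.68e-8 / (pi * 9.2445e+09 * 4*pi*1e-7)) = 6.784738e-07 m
R_ac = 1.68e-8 / (6.784738e-07 * pi * 1.2154e-03) = 6.485 ohm/m

6.485 ohm/m


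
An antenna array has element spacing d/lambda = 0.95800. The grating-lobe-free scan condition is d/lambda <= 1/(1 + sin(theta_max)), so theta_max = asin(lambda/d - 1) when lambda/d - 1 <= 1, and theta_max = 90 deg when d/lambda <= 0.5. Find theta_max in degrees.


lambda/d - 1 = 1/0.95800 - 1 = 0.04384134
theta_max = asin(0.04384134) = 2.513 deg

2.513 deg


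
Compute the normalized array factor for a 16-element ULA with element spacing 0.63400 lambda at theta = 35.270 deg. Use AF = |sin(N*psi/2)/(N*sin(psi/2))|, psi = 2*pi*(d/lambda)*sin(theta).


psi = 2*pi*0.63400*sin(35.270 deg) = 2.300216 rad
AF = |sin(16*2.300216/2) / (16*sin(2.300216/2))| = 0.02965

0.02965


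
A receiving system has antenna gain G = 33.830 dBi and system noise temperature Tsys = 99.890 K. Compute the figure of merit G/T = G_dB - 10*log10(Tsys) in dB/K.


G/T = 33.830 - 10*log10(99.890) = 33.830 - 19.99522 = 13.83 dB/K

13.83 dB/K


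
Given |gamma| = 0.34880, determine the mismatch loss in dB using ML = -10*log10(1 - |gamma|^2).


ML = -10 * log10(1 - 0.34880^2) = -10 * log10(0.87833856) = 0.5634 dB

0.5634 dB


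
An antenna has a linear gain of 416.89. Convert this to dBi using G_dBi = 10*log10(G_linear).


G_dBi = 10 * log10(416.89) = 26.20 dBi

26.20 dBi


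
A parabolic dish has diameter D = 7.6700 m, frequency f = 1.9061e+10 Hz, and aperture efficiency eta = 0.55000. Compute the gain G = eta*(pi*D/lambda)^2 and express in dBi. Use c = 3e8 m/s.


lambda = c / f = 3.0000e+08 / 1.9061e+10 = 0.01573894 m
G_linear = 0.55000 * (pi * 7.6700 / 0.01573894)^2 = 1.289146e+06
G_dBi = 10 * log10(1.289146e+06) = 61.10 dBi

61.10 dBi


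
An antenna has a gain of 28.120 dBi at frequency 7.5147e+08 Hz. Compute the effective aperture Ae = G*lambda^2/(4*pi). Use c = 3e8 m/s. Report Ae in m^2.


lambda = c / f = 3.0000e+08 / 7.5147e+08 = 0.3992175 m
G_linear = 10^(28.120/10) = 648.6344
Ae = G_linear * lambda^2 / (4*pi) = 648.6344 * 0.3992175^2 / (4*pi) = 8.226 m^2

8.226 m^2


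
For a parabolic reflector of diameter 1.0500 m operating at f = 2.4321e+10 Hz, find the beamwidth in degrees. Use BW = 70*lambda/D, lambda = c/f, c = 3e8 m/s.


lambda = c / f = 3.0000e+08 / 2.4321e+10 = 0.01233502 m
BW = 70 * 0.01233502 / 1.0500 = 0.8223 deg

0.8223 deg


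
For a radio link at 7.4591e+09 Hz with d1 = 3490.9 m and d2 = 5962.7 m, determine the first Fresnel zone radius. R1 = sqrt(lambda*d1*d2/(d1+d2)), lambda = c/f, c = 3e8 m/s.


lambda = c / f = 3.0000e+08 / 7.4591e+09 = 0.04021933 m
R1 = sqrt(0.04021933 * 3490.9 * 5962.7 / (3490.9 + 5962.7)) = 9.410 m

9.410 m


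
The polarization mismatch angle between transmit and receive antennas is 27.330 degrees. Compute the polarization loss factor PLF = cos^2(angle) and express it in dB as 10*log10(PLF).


PLF_linear = cos^2(27.330 deg) = 0.7892136
PLF_dB = 10 * log10(0.7892136) = -1.028 dB

-1.028 dB


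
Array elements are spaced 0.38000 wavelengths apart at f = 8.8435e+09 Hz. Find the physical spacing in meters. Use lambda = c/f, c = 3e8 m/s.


lambda = c / f = 3.0000e+08 / 8.8435e+09 = 0.03392322 m
d = 0.38000 * 0.03392322 = 0.01289 m

0.01289 m


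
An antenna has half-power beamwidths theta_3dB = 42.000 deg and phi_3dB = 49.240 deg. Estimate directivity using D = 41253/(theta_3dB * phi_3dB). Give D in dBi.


D_linear = 41253 / (42.000 * 49.240) = 19.94749
D_dBi = 10 * log10(19.94749) = 13.00 dBi

13.00 dBi


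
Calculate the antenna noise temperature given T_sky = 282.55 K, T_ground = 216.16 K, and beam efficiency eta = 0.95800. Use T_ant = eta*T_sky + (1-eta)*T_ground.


T_ant = 0.95800 * 282.55 + (1 - 0.95800) * 216.16 = 279.8 K

279.8 K


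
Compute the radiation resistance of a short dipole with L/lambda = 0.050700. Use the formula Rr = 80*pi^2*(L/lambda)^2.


Rr = 80 * pi^2 * (0.050700)^2 = 80 * 9.869604 * 2.570490e-03 = 2.030 ohm

2.030 ohm


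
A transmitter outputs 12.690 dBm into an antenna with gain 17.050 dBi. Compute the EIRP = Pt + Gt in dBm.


EIRP = Pt + Gt = 12.690 + 17.050 = 29.74 dBm

29.74 dBm


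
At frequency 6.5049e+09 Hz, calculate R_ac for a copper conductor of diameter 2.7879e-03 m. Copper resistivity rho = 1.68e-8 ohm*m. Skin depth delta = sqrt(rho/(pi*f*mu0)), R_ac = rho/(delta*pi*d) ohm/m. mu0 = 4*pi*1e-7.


delta = sqrt(1.68e-8 / (pi * 6.5049e+09 * 4*pi*1e-7)) = 8.088248e-07 m
R_ac = 1.68e-8 / (8.088248e-07 * pi * 2.7879e-03) = 2.372 ohm/m

2.372 ohm/m


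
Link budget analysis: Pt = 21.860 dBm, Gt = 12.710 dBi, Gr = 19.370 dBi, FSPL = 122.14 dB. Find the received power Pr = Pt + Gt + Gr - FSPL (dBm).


Pr = 21.860 + 12.710 + 19.370 - 122.14 = -68.20 dBm

-68.20 dBm


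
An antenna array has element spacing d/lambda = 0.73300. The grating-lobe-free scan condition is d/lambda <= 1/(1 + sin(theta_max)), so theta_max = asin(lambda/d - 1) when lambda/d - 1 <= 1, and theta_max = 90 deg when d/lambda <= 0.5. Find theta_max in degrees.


lambda/d - 1 = 1/0.73300 - 1 = 0.3642565
theta_max = asin(0.3642565) = 21.36 deg

21.36 deg


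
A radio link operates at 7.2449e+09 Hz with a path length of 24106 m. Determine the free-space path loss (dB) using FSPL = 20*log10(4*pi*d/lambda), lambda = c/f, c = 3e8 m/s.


lambda = c / f = 3.0000e+08 / 7.2449e+09 = 0.04140844 m
FSPL = 20 * log10(4*pi*24106/0.04140844) = 137.3 dB

137.3 dB


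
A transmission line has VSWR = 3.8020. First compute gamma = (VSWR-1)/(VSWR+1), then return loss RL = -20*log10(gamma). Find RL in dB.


gamma = (3.8020 - 1) / (3.8020 + 1) = 0.5835069
RL = -20 * log10(0.5835069) = 4.679 dB

4.679 dB


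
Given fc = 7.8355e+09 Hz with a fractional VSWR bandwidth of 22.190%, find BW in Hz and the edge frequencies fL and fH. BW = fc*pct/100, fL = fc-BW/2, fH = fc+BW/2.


BW = 7.8355e+09 * 22.190/100 = 1.738697e+09 Hz
fL = 7.8355e+09 - 1.738697e+09/2 = 6.966e+09 Hz
fH = 7.8355e+09 + 1.738697e+09/2 = 8.705e+09 Hz

BW=1.739e+09 Hz, fL=6.966e+09 Hz, fH=8.705e+09 Hz


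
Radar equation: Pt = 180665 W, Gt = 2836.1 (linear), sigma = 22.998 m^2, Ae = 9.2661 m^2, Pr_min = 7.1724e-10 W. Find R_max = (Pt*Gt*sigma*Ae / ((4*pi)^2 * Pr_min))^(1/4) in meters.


R^4 = 180665*2836.1*22.998*9.2661 / ((4*pi)^2 * 7.1724e-10) = 9.640474e+17
R_max = 9.640474e+17^0.25 = 31335 m

31335 m


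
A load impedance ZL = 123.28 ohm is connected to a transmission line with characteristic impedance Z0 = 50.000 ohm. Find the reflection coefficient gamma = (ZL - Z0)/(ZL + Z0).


gamma = (123.28 - 50.000) / (123.28 + 50.000) = 0.4229

0.4229


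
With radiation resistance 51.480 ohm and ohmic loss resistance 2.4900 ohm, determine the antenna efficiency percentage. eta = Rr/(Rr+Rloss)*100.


eta = 51.480 / (51.480 + 2.4900) * 100 = 95.39%

95.39%


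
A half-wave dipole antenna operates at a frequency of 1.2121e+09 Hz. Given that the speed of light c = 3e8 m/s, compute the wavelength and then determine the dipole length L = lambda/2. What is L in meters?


lambda = c / f = 3.0000e+08 / 1.2121e+09 = 0.2475043 m
L = lambda / 2 = 0.2475043 / 2 = 0.1238 m

0.1238 m


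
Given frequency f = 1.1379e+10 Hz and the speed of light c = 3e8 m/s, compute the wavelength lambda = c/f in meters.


lambda = c / f = 3.0000e+08 / 1.1379e+10 = 0.02636 m

0.02636 m


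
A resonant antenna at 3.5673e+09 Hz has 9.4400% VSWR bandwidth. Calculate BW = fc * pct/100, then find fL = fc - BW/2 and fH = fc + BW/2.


BW = 3.5673e+09 * 9.4400/100 = 3.367531e+08 Hz
fL = 3.5673e+09 - 3.367531e+08/2 = 3.399e+09 Hz
fH = 3.5673e+09 + 3.367531e+08/2 = 3.736e+09 Hz

BW=3.368e+08 Hz, fL=3.399e+09 Hz, fH=3.736e+09 Hz


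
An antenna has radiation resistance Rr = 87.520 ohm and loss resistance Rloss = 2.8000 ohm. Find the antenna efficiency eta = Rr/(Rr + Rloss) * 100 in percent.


eta = 87.520 / (87.520 + 2.8000) * 100 = 96.90%

96.90%


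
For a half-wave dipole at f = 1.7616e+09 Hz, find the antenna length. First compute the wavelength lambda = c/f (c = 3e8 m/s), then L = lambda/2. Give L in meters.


lambda = c / f = 3.0000e+08 / 1.7616e+09 = 0.1702997 m
L = lambda / 2 = 0.1702997 / 2 = 0.08515 m

0.08515 m


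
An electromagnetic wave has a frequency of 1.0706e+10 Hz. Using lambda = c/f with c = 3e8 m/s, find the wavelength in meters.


lambda = c / f = 3.0000e+08 / 1.0706e+10 = 0.02802 m

0.02802 m


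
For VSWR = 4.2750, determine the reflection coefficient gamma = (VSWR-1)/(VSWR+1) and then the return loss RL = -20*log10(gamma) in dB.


gamma = (4.2750 - 1) / (4.2750 + 1) = 0.6208531
RL = -20 * log10(0.6208531) = 4.140 dB

4.140 dB


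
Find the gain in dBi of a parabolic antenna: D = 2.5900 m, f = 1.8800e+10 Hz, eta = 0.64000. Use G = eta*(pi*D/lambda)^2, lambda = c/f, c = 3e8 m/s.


lambda = c / f = 3.0000e+08 / 1.8800e+10 = 0.01595745 m
G_linear = 0.64000 * (pi * 2.5900 / 0.01595745)^2 = 166399.6
G_dBi = 10 * log10(166399.6) = 52.21 dBi

52.21 dBi


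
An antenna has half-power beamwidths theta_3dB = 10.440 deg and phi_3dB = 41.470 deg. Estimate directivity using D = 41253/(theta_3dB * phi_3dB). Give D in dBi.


D_linear = 41253 / (10.440 * 41.470) = 95.28422
D_dBi = 10 * log10(95.28422) = 19.79 dBi

19.79 dBi


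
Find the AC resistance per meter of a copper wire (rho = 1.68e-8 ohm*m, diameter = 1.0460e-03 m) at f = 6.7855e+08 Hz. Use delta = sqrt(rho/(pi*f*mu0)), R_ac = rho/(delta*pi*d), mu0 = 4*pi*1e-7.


delta = sqrt(1.68e-8 / (pi * 6.7855e+08 * 4*pi*1e-7)) = 2.504286e-06 m
R_ac = 1.68e-8 / (2.504286e-06 * pi * 1.0460e-03) = 2.041 ohm/m

2.041 ohm/m


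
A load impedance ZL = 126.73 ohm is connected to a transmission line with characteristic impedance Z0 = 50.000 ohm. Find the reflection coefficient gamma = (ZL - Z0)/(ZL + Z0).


gamma = (126.73 - 50.000) / (126.73 + 50.000) = 0.4342

0.4342


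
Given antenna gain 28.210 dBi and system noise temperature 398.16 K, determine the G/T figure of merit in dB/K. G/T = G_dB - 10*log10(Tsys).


G/T = 28.210 - 10*log10(398.16) = 28.210 - 26.00058 = 2.209 dB/K

2.209 dB/K


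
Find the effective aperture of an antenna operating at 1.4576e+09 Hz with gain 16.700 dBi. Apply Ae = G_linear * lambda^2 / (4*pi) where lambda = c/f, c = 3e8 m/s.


lambda = c / f = 3.0000e+08 / 1.4576e+09 = 0.2058178 m
G_linear = 10^(16.700/10) = 46.77351
Ae = G_linear * lambda^2 / (4*pi) = 46.77351 * 0.2058178^2 / (4*pi) = 0.1577 m^2

0.1577 m^2


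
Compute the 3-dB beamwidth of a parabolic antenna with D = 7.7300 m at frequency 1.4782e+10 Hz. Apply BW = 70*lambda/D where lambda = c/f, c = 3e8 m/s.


lambda = c / f = 3.0000e+08 / 1.4782e+10 = 0.02029495 m
BW = 70 * 0.02029495 / 7.7300 = 0.1838 deg

0.1838 deg


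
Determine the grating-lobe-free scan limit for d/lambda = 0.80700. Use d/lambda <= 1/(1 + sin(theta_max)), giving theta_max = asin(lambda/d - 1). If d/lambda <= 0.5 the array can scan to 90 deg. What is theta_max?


lambda/d - 1 = 1/0.80700 - 1 = 0.2391574
theta_max = asin(0.2391574) = 13.84 deg

13.84 deg


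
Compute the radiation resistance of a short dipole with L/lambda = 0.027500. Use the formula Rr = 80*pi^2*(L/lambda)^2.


Rr = 80 * pi^2 * (0.027500)^2 = 80 * 9.869604 * 7.562500e-04 = 0.5971 ohm

0.5971 ohm


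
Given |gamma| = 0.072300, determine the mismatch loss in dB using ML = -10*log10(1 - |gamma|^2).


ML = -10 * log10(1 - 0.072300^2) = -10 * log10(0.99477271) = 0.02276 dB

0.02276 dB


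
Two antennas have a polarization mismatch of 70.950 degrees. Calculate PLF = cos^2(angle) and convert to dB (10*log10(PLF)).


PLF_linear = cos^2(70.950 deg) = 0.1065325
PLF_dB = 10 * log10(0.1065325) = -9.725 dB

-9.725 dB


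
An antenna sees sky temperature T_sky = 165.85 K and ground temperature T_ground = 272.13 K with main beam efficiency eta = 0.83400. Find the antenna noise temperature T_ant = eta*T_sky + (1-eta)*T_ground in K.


T_ant = 0.83400 * 165.85 + (1 - 0.83400) * 272.13 = 183.5 K

183.5 K


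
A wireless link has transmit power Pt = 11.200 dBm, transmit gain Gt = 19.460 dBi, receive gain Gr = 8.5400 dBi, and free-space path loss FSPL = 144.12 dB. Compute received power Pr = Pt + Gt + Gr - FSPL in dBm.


Pr = 11.200 + 19.460 + 8.5400 - 144.12 = -104.92 dBm

-104.92 dBm


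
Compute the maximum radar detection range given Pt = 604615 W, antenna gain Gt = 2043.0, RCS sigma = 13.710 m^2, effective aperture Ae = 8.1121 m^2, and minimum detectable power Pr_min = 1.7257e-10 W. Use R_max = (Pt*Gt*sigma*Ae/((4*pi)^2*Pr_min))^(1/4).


R^4 = 604615*2043.0*13.710*8.1121 / ((4*pi)^2 * 1.7257e-10) = 5.041189e+18
R_max = 5.041189e+18^0.25 = 47384 m

47384 m


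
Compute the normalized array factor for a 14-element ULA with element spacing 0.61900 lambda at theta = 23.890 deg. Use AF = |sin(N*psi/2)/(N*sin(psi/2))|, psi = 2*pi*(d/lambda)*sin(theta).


psi = 2*pi*0.61900*sin(23.890 deg) = 1.575093 rad
AF = |sin(14*1.575093/2) / (14*sin(1.575093/2))| = 0.1008

0.1008


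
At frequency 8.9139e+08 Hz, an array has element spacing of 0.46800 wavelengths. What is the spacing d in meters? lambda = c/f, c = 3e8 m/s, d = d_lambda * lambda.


lambda = c / f = 3.0000e+08 / 8.9139e+08 = 0.3365530 m
d = 0.46800 * 0.3365530 = 0.1575 m

0.1575 m


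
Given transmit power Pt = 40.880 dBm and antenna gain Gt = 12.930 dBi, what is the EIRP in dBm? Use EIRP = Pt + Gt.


EIRP = Pt + Gt = 40.880 + 12.930 = 53.81 dBm

53.81 dBm


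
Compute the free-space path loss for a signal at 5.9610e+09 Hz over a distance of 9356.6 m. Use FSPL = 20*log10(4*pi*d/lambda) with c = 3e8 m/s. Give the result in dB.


lambda = c / f = 3.0000e+08 / 5.9610e+09 = 0.05032713 m
FSPL = 20 * log10(4*pi*9356.6/0.05032713) = 127.4 dB

127.4 dB


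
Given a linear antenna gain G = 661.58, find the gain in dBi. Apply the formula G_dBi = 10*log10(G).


G_dBi = 10 * log10(661.58) = 28.21 dBi

28.21 dBi


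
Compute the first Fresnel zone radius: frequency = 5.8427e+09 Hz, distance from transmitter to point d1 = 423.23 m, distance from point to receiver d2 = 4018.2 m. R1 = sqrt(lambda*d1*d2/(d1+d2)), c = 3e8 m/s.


lambda = c / f = 3.0000e+08 / 5.8427e+09 = 0.05134612 m
R1 = sqrt(0.05134612 * 423.23 * 4018.2 / (423.23 + 4018.2)) = 4.434 m

4.434 m


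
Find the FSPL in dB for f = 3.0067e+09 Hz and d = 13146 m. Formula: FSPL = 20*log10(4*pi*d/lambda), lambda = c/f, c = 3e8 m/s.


lambda = c / f = 3.0000e+08 / 3.0067e+09 = 0.09977716 m
FSPL = 20 * log10(4*pi*13146/0.09977716) = 124.4 dB

124.4 dB


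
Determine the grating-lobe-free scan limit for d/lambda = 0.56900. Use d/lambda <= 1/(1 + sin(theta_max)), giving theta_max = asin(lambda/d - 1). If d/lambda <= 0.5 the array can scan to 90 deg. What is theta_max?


lambda/d - 1 = 1/0.56900 - 1 = 0.7574692
theta_max = asin(0.7574692) = 49.24 deg

49.24 deg


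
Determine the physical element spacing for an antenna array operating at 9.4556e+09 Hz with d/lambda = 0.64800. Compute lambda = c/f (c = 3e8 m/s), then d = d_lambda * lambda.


lambda = c / f = 3.0000e+08 / 9.4556e+09 = 0.03172723 m
d = 0.64800 * 0.03172723 = 0.02056 m

0.02056 m


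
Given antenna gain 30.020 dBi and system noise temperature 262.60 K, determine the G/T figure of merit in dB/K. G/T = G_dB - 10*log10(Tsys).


G/T = 30.020 - 10*log10(262.60) = 30.020 - 24.19295 = 5.827 dB/K

5.827 dB/K


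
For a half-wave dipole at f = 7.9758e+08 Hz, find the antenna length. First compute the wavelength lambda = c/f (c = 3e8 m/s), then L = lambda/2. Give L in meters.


lambda = c / f = 3.0000e+08 / 7.9758e+08 = 0.3761378 m
L = lambda / 2 = 0.3761378 / 2 = 0.1881 m

0.1881 m


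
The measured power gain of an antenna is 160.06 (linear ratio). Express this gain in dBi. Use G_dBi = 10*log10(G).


G_dBi = 10 * log10(160.06) = 22.04 dBi

22.04 dBi


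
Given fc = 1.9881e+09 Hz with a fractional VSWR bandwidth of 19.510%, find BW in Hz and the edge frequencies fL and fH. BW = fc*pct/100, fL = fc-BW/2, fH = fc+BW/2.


BW = 1.9881e+09 * 19.510/100 = 3.878783e+08 Hz
fL = 1.9881e+09 - 3.878783e+08/2 = 1.794e+09 Hz
fH = 1.9881e+09 + 3.878783e+08/2 = 2.182e+09 Hz

BW=3.879e+08 Hz, fL=1.794e+09 Hz, fH=2.182e+09 Hz


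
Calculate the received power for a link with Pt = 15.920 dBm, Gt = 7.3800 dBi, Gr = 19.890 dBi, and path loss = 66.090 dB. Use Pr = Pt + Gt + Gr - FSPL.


Pr = 15.920 + 7.3800 + 19.890 - 66.090 = -22.90 dBm

-22.90 dBm


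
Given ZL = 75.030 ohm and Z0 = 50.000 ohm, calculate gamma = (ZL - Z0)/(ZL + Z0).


gamma = (75.030 - 50.000) / (75.030 + 50.000) = 0.2002

0.2002


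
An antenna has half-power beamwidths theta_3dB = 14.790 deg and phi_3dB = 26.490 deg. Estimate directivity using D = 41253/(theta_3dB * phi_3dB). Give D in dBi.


D_linear = 41253 / (14.790 * 26.490) = 105.2944
D_dBi = 10 * log10(105.2944) = 20.22 dBi

20.22 dBi


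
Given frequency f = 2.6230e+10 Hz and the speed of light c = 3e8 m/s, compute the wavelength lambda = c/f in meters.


lambda = c / f = 3.0000e+08 / 2.6230e+10 = 0.01144 m

0.01144 m


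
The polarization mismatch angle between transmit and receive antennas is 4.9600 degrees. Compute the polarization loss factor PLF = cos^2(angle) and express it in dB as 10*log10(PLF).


PLF_linear = cos^2(4.9600 deg) = 0.9925246
PLF_dB = 10 * log10(0.9925246) = -0.03259 dB

-0.03259 dB


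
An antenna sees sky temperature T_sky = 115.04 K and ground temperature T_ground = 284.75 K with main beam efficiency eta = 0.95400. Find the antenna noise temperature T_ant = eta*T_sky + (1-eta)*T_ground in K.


T_ant = 0.95400 * 115.04 + (1 - 0.95400) * 284.75 = 122.8 K

122.8 K


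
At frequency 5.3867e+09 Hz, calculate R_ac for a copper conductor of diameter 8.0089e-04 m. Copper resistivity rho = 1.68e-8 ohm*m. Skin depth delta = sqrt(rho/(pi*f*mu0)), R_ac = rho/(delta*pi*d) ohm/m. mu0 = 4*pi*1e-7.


delta = sqrt(1.68e-8 / (pi * 5.3867e+09 * 4*pi*1e-7)) = 8.888191e-07 m
R_ac = 1.68e-8 / (8.888191e-07 * pi * 8.0089e-04) = 7.512 ohm/m

7.512 ohm/m


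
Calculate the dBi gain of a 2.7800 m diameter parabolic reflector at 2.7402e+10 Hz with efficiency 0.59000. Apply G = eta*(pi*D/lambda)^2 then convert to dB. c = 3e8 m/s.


lambda = c / f = 3.0000e+08 / 2.7402e+10 = 0.01094811 m
G_linear = 0.59000 * (pi * 2.7800 / 0.01094811)^2 = 375459.5
G_dBi = 10 * log10(375459.5) = 55.75 dBi

55.75 dBi


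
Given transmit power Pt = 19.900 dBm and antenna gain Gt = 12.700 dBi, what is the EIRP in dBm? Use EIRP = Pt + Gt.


EIRP = Pt + Gt = 19.900 + 12.700 = 32.60 dBm

32.60 dBm


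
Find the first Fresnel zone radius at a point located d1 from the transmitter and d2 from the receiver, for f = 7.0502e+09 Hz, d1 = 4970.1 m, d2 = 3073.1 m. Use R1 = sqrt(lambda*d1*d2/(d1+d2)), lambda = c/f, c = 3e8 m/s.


lambda = c / f = 3.0000e+08 / 7.0502e+09 = 0.04255198 m
R1 = sqrt(0.04255198 * 4970.1 * 3073.1 / (4970.1 + 3073.1)) = 8.989 m

8.989 m


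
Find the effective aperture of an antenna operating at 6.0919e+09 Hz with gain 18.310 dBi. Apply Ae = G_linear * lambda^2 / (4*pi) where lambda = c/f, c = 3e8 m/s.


lambda = c / f = 3.0000e+08 / 6.0919e+09 = 0.04924572 m
G_linear = 10^(18.310/10) = 67.76415
Ae = G_linear * lambda^2 / (4*pi) = 67.76415 * 0.04924572^2 / (4*pi) = 0.01308 m^2

0.01308 m^2


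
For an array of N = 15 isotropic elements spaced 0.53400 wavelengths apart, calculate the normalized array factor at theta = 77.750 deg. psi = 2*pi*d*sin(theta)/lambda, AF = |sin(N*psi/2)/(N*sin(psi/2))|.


psi = 2*pi*0.53400*sin(77.750 deg) = 3.278826 rad
AF = |sin(15*3.278826/2) / (15*sin(3.278826/2))| = 0.03445

0.03445
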